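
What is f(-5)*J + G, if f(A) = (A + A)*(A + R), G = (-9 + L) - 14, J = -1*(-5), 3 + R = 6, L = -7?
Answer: 70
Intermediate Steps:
R = 3 (R = -3 + 6 = 3)
J = 5
G = -30 (G = (-9 - 7) - 14 = -16 - 14 = -30)
f(A) = 2*A*(3 + A) (f(A) = (A + A)*(A + 3) = (2*A)*(3 + A) = 2*A*(3 + A))
f(-5)*J + G = (2*(-5)*(3 - 5))*5 - 30 = (2*(-5)*(-2))*5 - 30 = 20*5 - 30 = 100 - 30 = 70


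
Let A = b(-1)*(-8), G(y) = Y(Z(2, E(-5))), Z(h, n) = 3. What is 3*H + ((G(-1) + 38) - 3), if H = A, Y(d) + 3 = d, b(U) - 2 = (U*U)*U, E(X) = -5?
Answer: 11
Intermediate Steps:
b(U) = 2 + U**3 (b(U) = 2 + (U*U)*U = 2 + U**2*U = 2 + U**3)
Y(d) = -3 + d
G(y) = 0 (G(y) = -3 + 3 = 0)
A = -8 (A = (2 + (-1)**3)*(-8) = (2 - 1)*(-8) = 1*(-8) = -8)
H = -8
3*H + ((G(-1) + 38) - 3) = 3*(-8) + ((0 + 38) - 3) = -24 + (38 - 3) = -24 + 35 = 11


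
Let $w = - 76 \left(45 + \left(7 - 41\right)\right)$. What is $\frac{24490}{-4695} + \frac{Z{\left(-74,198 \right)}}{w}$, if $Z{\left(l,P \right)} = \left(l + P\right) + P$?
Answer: $- \frac{2198543}{392502} \approx -5.6014$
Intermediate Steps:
$Z{\left(l,P \right)} = l + 2 P$ ($Z{\left(l,P \right)} = \left(P + l\right) + P = l + 2 P$)
$w = -836$ ($w = - 76 \left(45 - 34\right) = \left(-76\right) 11 = -836$)
$\frac{24490}{-4695} + \frac{Z{\left(-74,198 \right)}}{w} = \frac{24490}{-4695} + \frac{-74 + 2 \cdot 198}{-836} = 24490 \left(- \frac{1}{4695}\right) + \left(-74 + 396\right) \left(- \frac{1}{836}\right) = - \frac{4898}{939} + 322 \left(- \frac{1}{836}\right) = - \frac{4898}{939} - \frac{161}{418} = - \frac{2198543}{392502}$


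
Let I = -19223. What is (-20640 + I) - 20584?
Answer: -60447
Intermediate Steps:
(-20640 + I) - 20584 = (-20640 - 19223) - 20584 = -39863 - 20584 = -60447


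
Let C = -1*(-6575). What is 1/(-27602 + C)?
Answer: -1/21027 ≈ -4.7558e-5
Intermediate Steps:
C = 6575
1/(-27602 + C) = 1/(-27602 + 6575) = 1/(-21027) = -1/21027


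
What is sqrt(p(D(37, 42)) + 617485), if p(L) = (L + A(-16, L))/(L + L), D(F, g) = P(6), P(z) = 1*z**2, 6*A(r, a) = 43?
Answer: sqrt(800261337)/36 ≈ 785.80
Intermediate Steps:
A(r, a) = 43/6 (A(r, a) = (1/6)*43 = 43/6)
P(z) = z**2
D(F, g) = 36 (D(F, g) = 6**2 = 36)
p(L) = (43/6 + L)/(2*L) (p(L) = (L + 43/6)/(L + L) = (43/6 + L)/((2*L)) = (43/6 + L)*(1/(2*L)) = (43/6 + L)/(2*L))
sqrt(p(D(37, 42)) + 617485) = sqrt((1/12)*(43 + 6*36)/36 + 617485) = sqrt((1/12)*(1/36)*(43 + 216) + 617485) = sqrt((1/12)*(1/36)*259 + 617485) = sqrt(259/432 + 617485) = sqrt(266753779/432) = sqrt(800261337)/36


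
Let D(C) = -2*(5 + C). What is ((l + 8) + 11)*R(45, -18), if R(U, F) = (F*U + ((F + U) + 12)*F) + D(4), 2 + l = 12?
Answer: -44370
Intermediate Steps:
D(C) = -10 - 2*C
l = 10 (l = -2 + 12 = 10)
R(U, F) = -18 + F*U + F*(12 + F + U) (R(U, F) = (F*U + ((F + U) + 12)*F) + (-10 - 2*4) = (F*U + (12 + F + U)*F) + (-10 - 8) = (F*U + F*(12 + F + U)) - 18 = -18 + F*U + F*(12 + F + U))
((l + 8) + 11)*R(45, -18) = ((10 + 8) + 11)*(-18 + (-18)² + 12*(-18) + 2*(-18)*45) = (18 + 11)*(-18 + 324 - 216 - 1620) = 29*(-1530) = -44370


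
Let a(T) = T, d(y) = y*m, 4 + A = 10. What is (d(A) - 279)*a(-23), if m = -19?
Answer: 9039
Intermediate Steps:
A = 6 (A = -4 + 10 = 6)
d(y) = -19*y (d(y) = y*(-19) = -19*y)
(d(A) - 279)*a(-23) = (-19*6 - 279)*(-23) = (-114 - 279)*(-23) = -393*(-23) = 9039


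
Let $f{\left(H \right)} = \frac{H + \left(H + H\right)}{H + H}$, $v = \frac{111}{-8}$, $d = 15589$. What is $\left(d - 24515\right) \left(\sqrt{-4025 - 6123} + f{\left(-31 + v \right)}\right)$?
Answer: $-13389 - 17852 i \sqrt{2537} \approx -13389.0 - 8.9918 \cdot 10^{5} i$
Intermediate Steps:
$v = - \frac{111}{8}$ ($v = 111 \left(- \frac{1}{8}\right) = - \frac{111}{8} \approx -13.875$)
$f{\left(H \right)} = \frac{3}{2}$ ($f{\left(H \right)} = \frac{H + 2 H}{2 H} = 3 H \frac{1}{2 H} = \frac{3}{2}$)
$\left(d - 24515\right) \left(\sqrt{-4025 - 6123} + f{\left(-31 + v \right)}\right) = \left(15589 - 24515\right) \left(\sqrt{-4025 - 6123} + \frac{3}{2}\right) = - 8926 \left(\sqrt{-10148} + \frac{3}{2}\right) = - 8926 \left(2 i \sqrt{2537} + \frac{3}{2}\right) = - 8926 \left(\frac{3}{2} + 2 i \sqrt{2537}\right) = -13389 - 17852 i \sqrt{2537}$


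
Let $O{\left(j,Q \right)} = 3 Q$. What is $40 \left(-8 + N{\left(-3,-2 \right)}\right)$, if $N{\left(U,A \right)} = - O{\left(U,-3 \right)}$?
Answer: $40$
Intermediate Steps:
$N{\left(U,A \right)} = 9$ ($N{\left(U,A \right)} = - 3 \left(-3\right) = \left(-1\right) \left(-9\right) = 9$)
$40 \left(-8 + N{\left(-3,-2 \right)}\right) = 40 \left(-8 + 9\right) = 40 \cdot 1 = 40$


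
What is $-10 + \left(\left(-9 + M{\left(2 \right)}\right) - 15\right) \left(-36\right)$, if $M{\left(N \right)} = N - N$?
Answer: $854$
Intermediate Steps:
$M{\left(N \right)} = 0$
$-10 + \left(\left(-9 + M{\left(2 \right)}\right) - 15\right) \left(-36\right) = -10 + \left(\left(-9 + 0\right) - 15\right) \left(-36\right) = -10 + \left(-9 - 15\right) \left(-36\right) = -10 - -864 = -10 + 864 = 854$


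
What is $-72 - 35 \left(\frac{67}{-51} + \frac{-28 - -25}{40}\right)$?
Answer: $- \frac{9545}{408} \approx -23.395$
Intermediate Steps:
$-72 - 35 \left(\frac{67}{-51} + \frac{-28 - -25}{40}\right) = -72 - 35 \left(67 \left(- \frac{1}{51}\right) + \left(-28 + 25\right) \frac{1}{40}\right) = -72 - 35 \left(- \frac{67}{51} - \frac{3}{40}\right) = -72 - - \frac{19831}{408} = -72 + \frac{19831}{408} = - \frac{9545}{408}$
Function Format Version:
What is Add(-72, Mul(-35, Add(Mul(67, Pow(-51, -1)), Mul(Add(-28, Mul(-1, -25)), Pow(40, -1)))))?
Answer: Rational(-9545, 408) ≈ -23.395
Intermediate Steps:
Add(-72, Mul(-35, Add(Mul(67, Pow(-51, -1)), Mul(Add(-28, Mul(-1, -25)), Pow(40, -1))))) = Add(-72, Mul(-35, Add(Mul(67, Rational(-1, 51)), Mul(Add(-28, 25), Rational(1, 40))))) = Add(-72, Mul(-35, Add(Rational(-67, 51), Mul(-3, Rational(1, 40))))) = Add(-72, Mul(-35, Add(Rational(-67, 51), Rational(-3, 40)))) = Add(-72, Mul(-35, Rational(-2833, 2040))) = Add(-72, Rational(19831, 408)) = Rational(-9545, 408)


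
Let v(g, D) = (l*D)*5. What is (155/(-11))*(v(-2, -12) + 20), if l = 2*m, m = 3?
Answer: 52700/11 ≈ 4790.9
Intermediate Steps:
l = 6 (l = 2*3 = 6)
v(g, D) = 30*D (v(g, D) = (6*D)*5 = 30*D)
(155/(-11))*(v(-2, -12) + 20) = (155/(-11))*(30*(-12) + 20) = (155*(-1/11))*(-360 + 20) = -155/11*(-340) = 52700/11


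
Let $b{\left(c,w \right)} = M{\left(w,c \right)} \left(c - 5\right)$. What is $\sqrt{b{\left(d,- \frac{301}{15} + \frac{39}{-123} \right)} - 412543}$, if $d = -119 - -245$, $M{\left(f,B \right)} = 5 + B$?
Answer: $2 i \sqrt{99173} \approx 629.83 i$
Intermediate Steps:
$d = 126$ ($d = -119 + 245 = 126$)
$b{\left(c,w \right)} = \left(-5 + c\right) \left(5 + c\right)$ ($b{\left(c,w \right)} = \left(5 + c\right) \left(c - 5\right) = \left(5 + c\right) \left(-5 + c\right) = \left(-5 + c\right) \left(5 + c\right)$)
$\sqrt{b{\left(d,- \frac{301}{15} + \frac{39}{-123} \right)} - 412543} = \sqrt{\left(-25 + 126^{2}\right) - 412543} = \sqrt{\left(-25 + 15876\right) - 412543} = \sqrt{15851 - 412543} = \sqrt{-396692} = 2 i \sqrt{99173}$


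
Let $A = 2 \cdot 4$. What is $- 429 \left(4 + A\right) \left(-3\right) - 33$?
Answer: $15411$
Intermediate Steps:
$A = 8$
$- 429 \left(4 + A\right) \left(-3\right) - 33 = - 429 \left(4 + 8\right) \left(-3\right) - 33 = - 429 \cdot 12 \left(-3\right) - 33 = \left(-429\right) \left(-36\right) - 33 = 15444 - 33 = 15411$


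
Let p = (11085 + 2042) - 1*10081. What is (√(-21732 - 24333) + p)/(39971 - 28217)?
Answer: 1523/5877 + I*√46065/11754 ≈ 0.25915 + 0.01826*I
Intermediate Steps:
p = 3046 (p = 13127 - 10081 = 3046)
(√(-21732 - 24333) + p)/(39971 - 28217) = (√(-21732 - 24333) + 3046)/(39971 - 28217) = (√(-46065) + 3046)/11754 = (I*√46065 + 3046)*(1/11754) = (3046 + I*√46065)*(1/11754) = 1523/5877 + I*√46065/11754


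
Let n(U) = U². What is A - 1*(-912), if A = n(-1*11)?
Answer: 1033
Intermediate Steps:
A = 121 (A = (-1*11)² = (-11)² = 121)
A - 1*(-912) = 121 - 1*(-912) = 121 + 912 = 1033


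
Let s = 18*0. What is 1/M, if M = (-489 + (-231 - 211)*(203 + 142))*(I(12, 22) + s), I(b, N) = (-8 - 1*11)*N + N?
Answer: 1/60579684 ≈ 1.6507e-8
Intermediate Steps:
I(b, N) = -18*N (I(b, N) = (-8 - 11)*N + N = -19*N + N = -18*N)
s = 0
M = 60579684 (M = (-489 + (-231 - 211)*(203 + 142))*(-18*22 + 0) = (-489 - 442*345)*(-396 + 0) = (-489 - 152490)*(-396) = -152979*(-396) = 60579684)
1/M = 1/60579684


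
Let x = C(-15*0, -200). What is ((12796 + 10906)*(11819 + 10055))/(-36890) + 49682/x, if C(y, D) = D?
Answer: -753744847/52700 ≈ -14303.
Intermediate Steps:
x = -200
((12796 + 10906)*(11819 + 10055))/(-36890) + 49682/x = ((12796 + 10906)*(11819 + 10055))/(-36890) + 49682/(-200) = (23702*21874)*(-1/36890) + 49682*(-1/200) = 518457548*(-1/36890) - 24841/100 = -37032682/2635 - 24841/100 = -753744847/52700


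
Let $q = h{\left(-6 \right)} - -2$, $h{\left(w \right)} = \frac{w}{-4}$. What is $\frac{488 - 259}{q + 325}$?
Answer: $\frac{458}{657} \approx 0.69711$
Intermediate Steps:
$h{\left(w \right)} = - \frac{w}{4}$ ($h{\left(w \right)} = w \left(- \frac{1}{4}\right) = - \frac{w}{4}$)
$q = \frac{7}{2}$ ($q = \left(- \frac{1}{4}\right) \left(-6\right) - -2 = \frac{3}{2} + 2 = \frac{7}{2} \approx 3.5$)
$\frac{488 - 259}{q + 325} = \frac{488 - 259}{\frac{7}{2} + 325} = \frac{229}{\frac{657}{2}} = 229 \cdot \frac{2}{657} = \frac{458}{657}$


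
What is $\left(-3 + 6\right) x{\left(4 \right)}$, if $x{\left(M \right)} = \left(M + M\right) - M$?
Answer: $12$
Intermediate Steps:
$x{\left(M \right)} = M$ ($x{\left(M \right)} = 2 M - M = M$)
$\left(-3 + 6\right) x{\left(4 \right)} = \left(-3 + 6\right) 4 = 3 \cdot 4 = 12$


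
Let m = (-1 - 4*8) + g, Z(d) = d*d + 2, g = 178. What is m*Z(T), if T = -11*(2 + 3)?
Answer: 438915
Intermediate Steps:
T = -55 (T = -11*5 = -55)
Z(d) = 2 + d² (Z(d) = d² + 2 = 2 + d²)
m = 145 (m = (-1 - 4*8) + 178 = (-1 - 32) + 178 = -33 + 178 = 145)
m*Z(T) = 145*(2 + (-55)²) = 145*(2 + 3025) = 145*3027 = 438915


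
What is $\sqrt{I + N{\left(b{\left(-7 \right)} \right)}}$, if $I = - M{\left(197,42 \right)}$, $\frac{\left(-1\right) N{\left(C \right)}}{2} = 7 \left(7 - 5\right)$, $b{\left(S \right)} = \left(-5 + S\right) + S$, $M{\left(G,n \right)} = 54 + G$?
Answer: $3 i \sqrt{31} \approx 16.703 i$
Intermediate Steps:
$b{\left(S \right)} = -5 + 2 S$
$N{\left(C \right)} = -28$ ($N{\left(C \right)} = - 2 \cdot 7 \left(7 - 5\right) = - 2 \cdot 7 \cdot 2 = \left(-2\right) 14 = -28$)
$I = -251$ ($I = - (54 + 197) = \left(-1\right) 251 = -251$)
$\sqrt{I + N{\left(b{\left(-7 \right)} \right)}} = \sqrt{-251 - 28} = \sqrt{-279} = 3 i \sqrt{31}$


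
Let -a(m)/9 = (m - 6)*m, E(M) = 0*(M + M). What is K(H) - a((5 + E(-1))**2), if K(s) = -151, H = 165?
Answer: 4124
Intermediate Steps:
E(M) = 0 (E(M) = 0*(2*M) = 0)
a(m) = -9*m*(-6 + m) (a(m) = -9*(m - 6)*m = -9*(-6 + m)*m = -9*m*(-6 + m))
K(H) - a((5 + E(-1))**2) = -151 - 9*(5 + 0)**2*(6 - (5 + 0)**2) = -151 - 9*5**2*(6 - 1*5**2) = -151 - 9*25*(6 - 1*25) = -151 - 9*25*(6 - 25) = -151 - 9*25*(-19) = -151 - 1*(-4275) = -151 + 4275 = 4124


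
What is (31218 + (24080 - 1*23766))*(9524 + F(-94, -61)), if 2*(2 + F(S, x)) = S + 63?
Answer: 299758958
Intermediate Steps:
F(S, x) = 59/2 + S/2 (F(S, x) = -2 + (S + 63)/2 = -2 + (63 + S)/2 = -2 + (63/2 + S/2) = 59/2 + S/2)
(31218 + (24080 - 1*23766))*(9524 + F(-94, -61)) = (31218 + (24080 - 1*23766))*(9524 + (59/2 + (½)*(-94))) = (31218 + (24080 - 23766))*(9524 + (59/2 - 47)) = (31218 + 314)*(9524 - 35/2) = 31532*(19013/2) = 299758958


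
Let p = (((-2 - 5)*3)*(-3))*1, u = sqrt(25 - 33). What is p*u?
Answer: 126*I*sqrt(2) ≈ 178.19*I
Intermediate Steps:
u = 2*I*sqrt(2) (u = sqrt(-8) = 2*I*sqrt(2) ≈ 2.8284*I)
p = 63 (p = (-7*3*(-3))*1 = -21*(-3)*1 = 63*1 = 63)
p*u = 63*(2*I*sqrt(2)) = 126*I*sqrt(2)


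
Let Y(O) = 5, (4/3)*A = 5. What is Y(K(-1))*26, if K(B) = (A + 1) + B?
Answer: 130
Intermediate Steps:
A = 15/4 (A = (¾)*5 = 15/4 ≈ 3.7500)
K(B) = 19/4 + B (K(B) = (15/4 + 1) + B = 19/4 + B)
Y(K(-1))*26 = 5*26 = 130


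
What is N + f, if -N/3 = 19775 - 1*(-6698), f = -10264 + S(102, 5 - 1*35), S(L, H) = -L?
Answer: -89785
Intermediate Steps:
f = -10366 (f = -10264 - 1*102 = -10264 - 102 = -10366)
N = -79419 (N = -3*(19775 - 1*(-6698)) = -3*(19775 + 6698) = -3*26473 = -79419)
N + f = -79419 - 10366 = -89785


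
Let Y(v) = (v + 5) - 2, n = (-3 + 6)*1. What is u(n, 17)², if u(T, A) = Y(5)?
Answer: 64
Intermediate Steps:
n = 3 (n = 3*1 = 3)
Y(v) = 3 + v (Y(v) = (5 + v) - 2 = 3 + v)
u(T, A) = 8 (u(T, A) = 3 + 5 = 8)
u(n, 17)² = 8² = 64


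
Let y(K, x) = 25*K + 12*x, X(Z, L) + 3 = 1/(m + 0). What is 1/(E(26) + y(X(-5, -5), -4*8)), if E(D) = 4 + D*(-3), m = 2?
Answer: -2/1041 ≈ -0.0019212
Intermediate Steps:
E(D) = 4 - 3*D
X(Z, L) = -5/2 (X(Z, L) = -3 + 1/(2 + 0) = -3 + 1/2 = -5/2)
y(K, x) = 12*x + 25*K
1/(E(26) + y(X(-5, -5), -4*8)) = 1/((4 - 3*26) + (12*(-4*8) + 25*(-5/2))) = 1/((4 - 78) + (12*(-32) - 125/2)) = 1/(-74 + (-384 - 125/2)) = 1/(-74 - 893/2) = 1/(-1041/2) = -2/1041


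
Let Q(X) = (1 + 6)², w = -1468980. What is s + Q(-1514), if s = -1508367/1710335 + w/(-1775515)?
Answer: 29726773320604/607345089505 ≈ 48.945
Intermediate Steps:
Q(X) = 49 (Q(X) = 7² = 49)
s = -33136065141/607345089505 (s = -1508367/1710335 - 1468980/(-1775515) = -1508367*1/1710335 - 1468980*(-1/1775515) = -1508367/1710335 + 293796/355103 = -33136065141/607345089505 ≈ -0.054559)
s + Q(-1514) = -33136065141/607345089505 + 49 = 29726773320604/607345089505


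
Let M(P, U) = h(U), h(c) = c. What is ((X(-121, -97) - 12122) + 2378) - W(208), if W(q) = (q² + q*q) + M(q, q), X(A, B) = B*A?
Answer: -84743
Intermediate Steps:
X(A, B) = A*B
M(P, U) = U
W(q) = q + 2*q² (W(q) = (q² + q*q) + q = (q² + q²) + q = 2*q² + q = q + 2*q²)
((X(-121, -97) - 12122) + 2378) - W(208) = ((-121*(-97) - 12122) + 2378) - 208*(1 + 2*208) = ((11737 - 12122) + 2378) - 208*(1 + 416) = (-385 + 2378) - 208*417 = 1993 - 1*86736 = 1993 - 86736 = -84743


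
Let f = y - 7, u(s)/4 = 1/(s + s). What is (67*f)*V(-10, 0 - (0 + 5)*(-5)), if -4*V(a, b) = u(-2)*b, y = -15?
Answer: -18425/2 ≈ -9212.5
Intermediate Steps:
u(s) = 2/s (u(s) = 4/(s + s) = 4/((2*s)) = 4*(1/(2*s)) = 2/s)
V(a, b) = b/4 (V(a, b) = -2/(-2)*b/4 = -2*(-½)*b/4 = -(-1)*b/4 = b/4)
f = -22 (f = -15 - 7 = -22)
(67*f)*V(-10, 0 - (0 + 5)*(-5)) = (67*(-22))*((0 - (0 + 5)*(-5))/4) = -737*(0 - 5*(-5))/2 = -737*(0 - 1*(-25))/2 = -737*(0 + 25)/2 = -737*25/2 = -1474*25/4 = -18425/2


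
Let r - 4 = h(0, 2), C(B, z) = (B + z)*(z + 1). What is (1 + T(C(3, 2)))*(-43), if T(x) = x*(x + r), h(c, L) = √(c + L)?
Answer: -12298 - 645*√2 ≈ -13210.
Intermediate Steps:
C(B, z) = (1 + z)*(B + z) (C(B, z) = (B + z)*(1 + z) = (1 + z)*(B + z))
h(c, L) = √(L + c)
r = 4 + √2 (r = 4 + √(2 + 0) = 4 + √2 ≈ 5.4142)
T(x) = x*(4 + x + √2) (T(x) = x*(x + (4 + √2)) = x*(4 + x + √2))
(1 + T(C(3, 2)))*(-43) = (1 + (3 + 2 + 2² + 3*2)*(4 + (3 + 2 + 2² + 3*2) + √2))*(-43) = (1 + (3 + 2 + 4 + 6)*(4 + (3 + 2 + 4 + 6) + √2))*(-43) = (1 + 15*(4 + 15 + √2))*(-43) = (1 + 15*(19 + √2))*(-43) = (1 + (285 + 15*√2))*(-43) = (286 + 15*√2)*(-43) = -12298 - 645*√2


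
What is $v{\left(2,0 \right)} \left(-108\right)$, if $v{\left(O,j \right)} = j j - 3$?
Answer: $324$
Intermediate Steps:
$v{\left(O,j \right)} = -3 + j^{2}$ ($v{\left(O,j \right)} = j^{2} - 3 = -3 + j^{2}$)
$v{\left(2,0 \right)} \left(-108\right) = \left(-3 + 0^{2}\right) \left(-108\right) = \left(-3 + 0\right) \left(-108\right) = \left(-3\right) \left(-108\right) = 324$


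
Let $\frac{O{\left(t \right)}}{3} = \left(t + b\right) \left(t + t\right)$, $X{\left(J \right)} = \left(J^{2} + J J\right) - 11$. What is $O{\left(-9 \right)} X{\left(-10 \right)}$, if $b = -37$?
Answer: $469476$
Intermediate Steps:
$X{\left(J \right)} = -11 + 2 J^{2}$ ($X{\left(J \right)} = \left(J^{2} + J^{2}\right) - 11 = 2 J^{2} - 11 = -11 + 2 J^{2}$)
$O{\left(t \right)} = 6 t \left(-37 + t\right)$ ($O{\left(t \right)} = 3 \left(t - 37\right) \left(t + t\right) = 3 \left(-37 + t\right) 2 t = 3 \cdot 2 t \left(-37 + t\right) = 6 t \left(-37 + t\right)$)
$O{\left(-9 \right)} X{\left(-10 \right)} = 6 \left(-9\right) \left(-37 - 9\right) \left(-11 + 2 \left(-10\right)^{2}\right) = 6 \left(-9\right) \left(-46\right) \left(-11 + 2 \cdot 100\right) = 2484 \left(-11 + 200\right) = 2484 \cdot 189 = 469476$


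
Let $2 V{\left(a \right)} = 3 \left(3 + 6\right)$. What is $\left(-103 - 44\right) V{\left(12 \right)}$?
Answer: $- \frac{3969}{2} \approx -1984.5$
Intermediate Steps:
$V{\left(a \right)} = \frac{27}{2}$ ($V{\left(a \right)} = \frac{3 \left(3 + 6\right)}{2} = \frac{3 \cdot 9}{2} = \frac{1}{2} \cdot 27 = \frac{27}{2}$)
$\left(-103 - 44\right) V{\left(12 \right)} = \left(-103 - 44\right) \frac{27}{2} = \left(-147\right) \frac{27}{2} = - \frac{3969}{2}$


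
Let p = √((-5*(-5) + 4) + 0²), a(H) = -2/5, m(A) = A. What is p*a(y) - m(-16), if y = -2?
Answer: 16 - 2*√29/5 ≈ 13.846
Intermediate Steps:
a(H) = -⅖ (a(H) = -2*⅕ = -⅖)
p = √29 (p = √((25 + 4) + 0) = √(29 + 0) = √29 ≈ 5.3852)
p*a(y) - m(-16) = √29*(-⅖) - 1*(-16) = -2*√29/5 + 16 = 16 - 2*√29/5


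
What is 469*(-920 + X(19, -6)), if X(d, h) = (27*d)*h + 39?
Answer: -1856771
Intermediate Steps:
X(d, h) = 39 + 27*d*h (X(d, h) = 27*d*h + 39 = 39 + 27*d*h)
469*(-920 + X(19, -6)) = 469*(-920 + (39 + 27*19*(-6))) = 469*(-920 + (39 - 3078)) = 469*(-920 - 3039) = 469*(-3959) = -1856771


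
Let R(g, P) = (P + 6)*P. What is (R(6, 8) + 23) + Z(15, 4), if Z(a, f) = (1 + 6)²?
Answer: 184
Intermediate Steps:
R(g, P) = P*(6 + P) (R(g, P) = (6 + P)*P = P*(6 + P))
Z(a, f) = 49 (Z(a, f) = 7² = 49)
(R(6, 8) + 23) + Z(15, 4) = (8*(6 + 8) + 23) + 49 = (8*14 + 23) + 49 = (112 + 23) + 49 = 135 + 49 = 184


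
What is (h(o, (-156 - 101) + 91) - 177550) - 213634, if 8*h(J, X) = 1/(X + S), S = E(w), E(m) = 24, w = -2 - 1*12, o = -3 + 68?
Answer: -444385025/1136 ≈ -3.9118e+5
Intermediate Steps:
o = 65
w = -14 (w = -2 - 12 = -14)
S = 24
h(J, X) = 1/(8*(24 + X)) (h(J, X) = 1/(8*(X + 24)) = 1/(8*(24 + X)))
(h(o, (-156 - 101) + 91) - 177550) - 213634 = (1/(8*(24 + ((-156 - 101) + 91))) - 177550) - 213634 = (1/(8*(24 + (-257 + 91))) - 177550) - 213634 = (1/(8*(24 - 166)) - 177550) - 213634 = ((⅛)/(-142) - 177550) - 213634 = ((⅛)*(-1/142) - 177550) - 213634 = (-1/1136 - 177550) - 213634 = -201696801/1136 - 213634 = -444385025/1136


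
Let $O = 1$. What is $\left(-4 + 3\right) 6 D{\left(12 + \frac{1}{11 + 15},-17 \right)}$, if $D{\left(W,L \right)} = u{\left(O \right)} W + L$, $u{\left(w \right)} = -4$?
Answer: $\frac{5082}{13} \approx 390.92$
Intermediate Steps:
$D{\left(W,L \right)} = L - 4 W$ ($D{\left(W,L \right)} = - 4 W + L = L - 4 W$)
$\left(-4 + 3\right) 6 D{\left(12 + \frac{1}{11 + 15},-17 \right)} = \left(-4 + 3\right) 6 \left(-17 - 4 \left(12 + \frac{1}{11 + 15}\right)\right) = \left(-1\right) 6 \left(-17 - 4 \left(12 + \frac{1}{26}\right)\right) = - 6 \left(-17 - 4 \left(12 + \frac{1}{26}\right)\right) = - 6 \left(-17 - \frac{626}{13}\right) = \left(-6\right) \left(- \frac{847}{13}\right) = \frac{5082}{13}$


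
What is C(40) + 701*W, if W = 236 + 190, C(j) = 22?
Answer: 298648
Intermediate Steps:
W = 426
C(40) + 701*W = 22 + 701*426 = 22 + 298626 = 298648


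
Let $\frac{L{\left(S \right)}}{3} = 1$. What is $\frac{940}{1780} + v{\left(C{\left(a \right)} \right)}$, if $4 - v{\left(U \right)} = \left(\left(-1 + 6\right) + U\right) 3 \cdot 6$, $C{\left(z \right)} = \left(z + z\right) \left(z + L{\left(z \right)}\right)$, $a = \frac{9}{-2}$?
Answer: $- \frac{29234}{89} \approx -328.47$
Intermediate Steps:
$L{\left(S \right)} = 3$ ($L{\left(S \right)} = 3 \cdot 1 = 3$)
$a = - \frac{9}{2}$ ($a = 9 \left(- \frac{1}{2}\right) = - \frac{9}{2} \approx -4.5$)
$C{\left(z \right)} = 2 z \left(3 + z\right)$ ($C{\left(z \right)} = \left(z + z\right) \left(z + 3\right) = 2 z \left(3 + z\right)$)
$v{\left(U \right)} = -86 - 18 U$ ($v{\left(U \right)} = 4 - \left(\left(-1 + 6\right) + U\right) 3 \cdot 6 = 4 - \left(5 + U\right) 3 \cdot 6 = 4 - \left(15 + 3 U\right) 6 = 4 - \left(90 + 18 U\right) = -86 - 18 U$)
$\frac{940}{1780} + v{\left(C{\left(a \right)} \right)} = \frac{940}{1780} - \left(86 + 18 \cdot 2 \left(- \frac{9}{2}\right) \left(3 - \frac{9}{2}\right)\right) = 940 \cdot \frac{1}{1780} - \left(86 + 18 \cdot 2 \left(- \frac{9}{2}\right) \left(- \frac{3}{2}\right)\right) = \frac{47}{89} - 329 = - \frac{29234}{89}$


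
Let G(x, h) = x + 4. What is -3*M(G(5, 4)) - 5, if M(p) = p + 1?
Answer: -35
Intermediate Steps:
G(x, h) = 4 + x
M(p) = 1 + p
-3*M(G(5, 4)) - 5 = -3*(1 + (4 + 5)) - 5 = -3*(1 + 9) - 5 = -3*10 - 5 = -30 - 5 = -35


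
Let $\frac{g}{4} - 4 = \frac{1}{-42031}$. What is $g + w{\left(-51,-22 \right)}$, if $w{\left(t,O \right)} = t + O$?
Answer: $- \frac{2395771}{42031} \approx -57.0$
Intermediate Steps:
$g = \frac{672492}{42031}$ ($g = 16 + \frac{4}{-42031} = 16 + 4 \left(- \frac{1}{42031}\right) = 16 - \frac{4}{42031} = \frac{672492}{42031} \approx 16.0$)
$w{\left(t,O \right)} = O + t$
$g + w{\left(-51,-22 \right)} = \frac{672492}{42031} - 73 = - \frac{2395771}{42031}$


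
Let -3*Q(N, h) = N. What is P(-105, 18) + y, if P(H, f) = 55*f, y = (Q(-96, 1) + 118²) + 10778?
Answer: 25724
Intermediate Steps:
Q(N, h) = -N/3
y = 24734 (y = (-⅓*(-96) + 118²) + 10778 = (32 + 13924) + 10778 = 13956 + 10778 = 24734)
P(-105, 18) + y = 55*18 + 24734 = 990 + 24734 = 25724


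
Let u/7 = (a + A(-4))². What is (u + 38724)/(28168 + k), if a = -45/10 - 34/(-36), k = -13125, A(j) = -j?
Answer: 448108/174069 ≈ 2.5743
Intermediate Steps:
a = -32/9 (a = -45*⅒ - 34*(-1/36) = -9/2 + 17/18 = -32/9 ≈ -3.5556)
u = 112/81 (u = 7*(-32/9 - 1*(-4))² = 7*(-32/9 + 4)² = 7*(4/9)² = 7*(16/81) = 112/81 ≈ 1.3827)
(u + 38724)/(28168 + k) = (112/81 + 38724)/(28168 - 13125) = (3136756/81)/15043 = (3136756/81)*(1/15043) = 448108/174069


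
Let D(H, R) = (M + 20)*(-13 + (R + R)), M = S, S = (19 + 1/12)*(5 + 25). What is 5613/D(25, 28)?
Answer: 3742/16985 ≈ 0.22031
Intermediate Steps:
S = 1145/2 (S = (19 + 1/12)*30 = (229/12)*30 = 1145/2 ≈ 572.50)
M = 1145/2 ≈ 572.50
D(H, R) = -15405/2 + 1185*R (D(H, R) = (1145/2 + 20)*(-13 + (R + R)) = 1185*(-13 + 2*R)/2 = -15405/2 + 1185*R)
5613/D(25, 28) = 5613/(-15405/2 + 1185*28) = 5613/(-15405/2 + 33180) = 5613/(50955/2) = 5613*(2/50955) = 3742/16985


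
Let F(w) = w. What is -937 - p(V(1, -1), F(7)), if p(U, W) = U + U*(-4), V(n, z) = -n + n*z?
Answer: -943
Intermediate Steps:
p(U, W) = -3*U (p(U, W) = U - 4*U = -3*U)
-937 - p(V(1, -1), F(7)) = -937 - (-3)*1*(-1 - 1) = -937 - (-3)*1*(-2) = -937 - (-3)*(-2) = -937 - 1*6 = -937 - 6 = -943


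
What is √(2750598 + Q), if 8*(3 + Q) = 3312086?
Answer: √12658423/2 ≈ 1778.9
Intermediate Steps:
Q = 1656031/4 (Q = -3 + (⅛)*3312086 = -3 + 1656043/4 = 1656031/4 ≈ 4.1401e+5)
√(2750598 + Q) = √(2750598 + 1656031/4) = √(12658423/4) = √12658423/2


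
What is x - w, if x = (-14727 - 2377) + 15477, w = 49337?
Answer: -50964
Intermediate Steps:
x = -1627 (x = -17104 + 15477 = -1627)
x - w = -1627 - 1*49337 = -1627 - 49337 = -50964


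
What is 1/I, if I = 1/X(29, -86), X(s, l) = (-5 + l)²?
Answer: 8281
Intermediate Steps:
I = 1/8281 (I = 1/((-5 - 86)²) = 1/((-91)²) = 1/8281 ≈ 0.00012076)
1/I = 1/(1/8281) = 8281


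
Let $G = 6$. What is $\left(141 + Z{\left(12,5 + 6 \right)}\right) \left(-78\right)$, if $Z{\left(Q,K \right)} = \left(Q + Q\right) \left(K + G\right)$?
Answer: $-42822$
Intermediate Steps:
$Z{\left(Q,K \right)} = 2 Q \left(6 + K\right)$ ($Z{\left(Q,K \right)} = \left(Q + Q\right) \left(K + 6\right) = 2 Q \left(6 + K\right)$)
$\left(141 + Z{\left(12,5 + 6 \right)}\right) \left(-78\right) = \left(141 + 2 \cdot 12 \left(6 + \left(5 + 6\right)\right)\right) \left(-78\right) = \left(141 + 2 \cdot 12 \left(6 + 11\right)\right) \left(-78\right) = \left(141 + 2 \cdot 12 \cdot 17\right) \left(-78\right) = \left(141 + 408\right) \left(-78\right) = 549 \left(-78\right) = -42822$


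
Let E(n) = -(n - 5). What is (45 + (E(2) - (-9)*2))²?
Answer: 4356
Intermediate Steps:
E(n) = 5 - n (E(n) = -(-5 + n) = 5 - n)
(45 + (E(2) - (-9)*2))² = (45 + ((5 - 1*2) - (-9)*2))² = (45 + ((5 - 2) - 3*(-6)))² = (45 + (3 + 18))² = (45 + 21)² = 66² = 4356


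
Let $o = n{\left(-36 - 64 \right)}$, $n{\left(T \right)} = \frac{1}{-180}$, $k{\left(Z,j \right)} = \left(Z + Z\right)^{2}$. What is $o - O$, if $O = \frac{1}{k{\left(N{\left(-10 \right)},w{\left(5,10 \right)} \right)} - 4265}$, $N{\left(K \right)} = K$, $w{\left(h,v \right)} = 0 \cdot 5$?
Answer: $- \frac{737}{139140} \approx -0.0052968$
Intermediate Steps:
$w{\left(h,v \right)} = 0$
$k{\left(Z,j \right)} = 4 Z^{2}$ ($k{\left(Z,j \right)} = \left(2 Z\right)^{2} = 4 Z^{2}$)
$n{\left(T \right)} = - \frac{1}{180}$
$o = - \frac{1}{180} \approx -0.0055556$
$O = - \frac{1}{3865}$ ($O = \frac{1}{4 \left(-10\right)^{2} - 4265} = \frac{1}{4 \cdot 100 - 4265} = \frac{1}{400 - 4265} = \frac{1}{-3865} = - \frac{1}{3865} \approx -0.00025873$)
$o - O = - \frac{1}{180} - - \frac{1}{3865} = - \frac{1}{180} + \frac{1}{3865} = - \frac{737}{139140}$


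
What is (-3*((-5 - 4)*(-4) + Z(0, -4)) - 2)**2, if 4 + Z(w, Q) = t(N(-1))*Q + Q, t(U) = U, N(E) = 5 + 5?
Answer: 1156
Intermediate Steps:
N(E) = 10
Z(w, Q) = -4 + 11*Q (Z(w, Q) = -4 + (10*Q + Q) = -4 + 11*Q)
(-3*((-5 - 4)*(-4) + Z(0, -4)) - 2)**2 = (-3*((-5 - 4)*(-4) + (-4 + 11*(-4))) - 2)**2 = (-3*(-9*(-4) + (-4 - 44)) - 2)**2 = (-3*(36 - 48) - 2)**2 = (-3*(-12) - 2)**2 = (36 - 2)**2 = 34**2 = 1156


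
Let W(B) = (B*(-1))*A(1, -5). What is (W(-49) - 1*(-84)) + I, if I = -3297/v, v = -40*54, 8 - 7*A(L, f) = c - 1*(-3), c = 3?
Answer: 71659/720 ≈ 99.526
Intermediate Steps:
A(L, f) = 2/7 (A(L, f) = 8/7 - (3 - 1*(-3))/7 = 8/7 - (3 + 3)/7 = 8/7 - ⅐*6 = 8/7 - 6/7 = 2/7)
v = -2160
W(B) = -2*B/7 (W(B) = (B*(-1))*(2/7) = -B*(2/7) = -2*B/7)
I = 1099/720 (I = -3297/(-2160) = -3297*(-1/2160) = 1099/720 ≈ 1.5264)
(W(-49) - 1*(-84)) + I = (-2/7*(-49) - 1*(-84)) + 1099/720 = (14 + 84) + 1099/720 = 98 + 1099/720 = 71659/720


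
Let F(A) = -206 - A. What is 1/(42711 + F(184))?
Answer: 1/42321 ≈ 2.3629e-5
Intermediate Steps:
1/(42711 + F(184)) = 1/(42711 + (-206 - 1*184)) = 1/(42711 + (-206 - 184)) = 1/(42711 - 390) = 1/42321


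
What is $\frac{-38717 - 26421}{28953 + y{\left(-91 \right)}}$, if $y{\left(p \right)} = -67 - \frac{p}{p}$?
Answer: $- \frac{65138}{28885} \approx -2.2551$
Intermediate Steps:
$y{\left(p \right)} = -68$ ($y{\left(p \right)} = -67 - 1 = -68$)
$\frac{-38717 - 26421}{28953 + y{\left(-91 \right)}} = \frac{-38717 - 26421}{28953 - 68} = - \frac{65138}{28885}$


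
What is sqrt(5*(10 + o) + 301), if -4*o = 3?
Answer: sqrt(1389)/2 ≈ 18.635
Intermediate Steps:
o = -3/4 (o = -1/4*3 = -3/4 ≈ -0.75000)
sqrt(5*(10 + o) + 301) = sqrt(5*(10 - 3/4) + 301) = sqrt(5*(37/4) + 301) = sqrt(185/4 + 301) = sqrt(1389/4) = sqrt(1389)/2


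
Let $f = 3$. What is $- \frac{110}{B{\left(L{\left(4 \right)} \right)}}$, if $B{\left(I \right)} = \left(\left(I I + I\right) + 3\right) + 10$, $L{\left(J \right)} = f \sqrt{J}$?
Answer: $-2$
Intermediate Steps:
$L{\left(J \right)} = 3 \sqrt{J}$
$B{\left(I \right)} = 13 + I + I^{2}$ ($B{\left(I \right)} = \left(\left(I^{2} + I\right) + 3\right) + 10 = \left(\left(I + I^{2}\right) + 3\right) + 10 = \left(3 + I + I^{2}\right) + 10 = 13 + I + I^{2}$)
$- \frac{110}{B{\left(L{\left(4 \right)} \right)}} = - \frac{110}{13 + 3 \sqrt{4} + \left(3 \sqrt{4}\right)^{2}} = - \frac{110}{13 + 3 \cdot 2 + \left(3 \cdot 2\right)^{2}} = - \frac{110}{13 + 6 + 6^{2}} = - \frac{110}{13 + 6 + 36} = - \frac{110}{55} = \left(-110\right) \frac{1}{55} = -2$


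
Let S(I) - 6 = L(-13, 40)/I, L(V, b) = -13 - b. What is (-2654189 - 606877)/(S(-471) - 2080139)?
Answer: 767981043/489871295 ≈ 1.5677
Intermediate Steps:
S(I) = 6 - 53/I (S(I) = 6 + (-13 - 1*40)/I = 6 + (-13 - 40)/I = 6 - 53/I)
(-2654189 - 606877)/(S(-471) - 2080139) = (-2654189 - 606877)/((6 - 53/(-471)) - 2080139) = -3261066/((6 - 53*(-1/471)) - 2080139) = -3261066/((6 + 53/471) - 2080139) = -3261066/(2879/471 - 2080139) = -3261066/(-979742590/471) = -3261066*(-471/979742590) = 767981043/489871295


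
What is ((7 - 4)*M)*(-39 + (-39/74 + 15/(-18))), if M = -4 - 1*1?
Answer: 22400/37 ≈ 605.41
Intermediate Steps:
M = -5 (M = -4 - 1 = -5)
((7 - 4)*M)*(-39 + (-39/74 + 15/(-18))) = ((7 - 4)*(-5))*(-39 + (-39/74 + 15/(-18))) = (3*(-5))*(-39 + (-39*1/74 + 15*(-1/18))) = -15*(-39 + (-39/74 - ⅚)) = -15*(-39 - 151/111) = -15*(-4480/111) = 22400/37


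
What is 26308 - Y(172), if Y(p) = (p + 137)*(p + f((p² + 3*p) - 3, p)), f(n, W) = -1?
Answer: -26531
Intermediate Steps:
Y(p) = (-1 + p)*(137 + p) (Y(p) = (p + 137)*(p - 1) = (137 + p)*(-1 + p) = (-1 + p)*(137 + p))
26308 - Y(172) = 26308 - (-137 + 172² + 136*172) = 26308 - (-137 + 29584 + 23392) = 26308 - 1*52839 = 26308 - 52839 = -26531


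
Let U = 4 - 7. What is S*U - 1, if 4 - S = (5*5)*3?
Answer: 212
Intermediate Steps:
U = -3
S = -71 (S = 4 - 5*5*3 = 4 - 25*3 = 4 - 1*75 = 4 - 75 = -71)
S*U - 1 = -71*(-3) - 1 = 213 - 1 = 212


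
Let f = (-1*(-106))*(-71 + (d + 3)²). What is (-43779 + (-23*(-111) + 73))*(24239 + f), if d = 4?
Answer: -901538771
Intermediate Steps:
f = -2332 (f = (-1*(-106))*(-71 + (4 + 3)²) = 106*(-71 + 7²) = 106*(-71 + 49) = 106*(-22) = -2332)
(-43779 + (-23*(-111) + 73))*(24239 + f) = (-43779 + (-23*(-111) + 73))*(24239 - 2332) = (-43779 + (2553 + 73))*21907 = (-43779 + 2626)*21907 = -41153*21907 = -901538771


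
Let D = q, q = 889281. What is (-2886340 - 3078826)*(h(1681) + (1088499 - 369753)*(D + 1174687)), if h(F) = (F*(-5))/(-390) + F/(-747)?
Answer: -85933972462567884414457/9711 ≈ -8.8491e+18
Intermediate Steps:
h(F) = 223*F/19422 (h(F) = -5*F*(-1/390) + F*(-1/747) = F/78 - F/747 = 223*F/19422)
D = 889281
(-2886340 - 3078826)*(h(1681) + (1088499 - 369753)*(D + 1174687)) = (-2886340 - 3078826)*((223/19422)*1681 + (1088499 - 369753)*(889281 + 1174687)) = -5965166*(374863/19422 + 718746*2063968) = -5965166*(374863/19422 + 1483468744128) = -5965166*28811929948828879/19422 = -85933972462567884414457/9711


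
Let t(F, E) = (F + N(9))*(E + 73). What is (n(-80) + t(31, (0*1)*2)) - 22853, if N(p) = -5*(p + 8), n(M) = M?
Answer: -26875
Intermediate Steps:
N(p) = -40 - 5*p (N(p) = -5*(8 + p) = -40 - 5*p)
t(F, E) = (-85 + F)*(73 + E) (t(F, E) = (F + (-40 - 5*9))*(E + 73) = (F + (-40 - 45))*(73 + E) = (F - 85)*(73 + E) = (-85 + F)*(73 + E))
(n(-80) + t(31, (0*1)*2)) - 22853 = (-80 + (-6205 - 85*0*1*2 + 73*31 + ((0*1)*2)*31)) - 22853 = (-80 + (-6205 - 0*2 + 2263 + (0*2)*31)) - 22853 = (-80 + (-6205 - 85*0 + 2263 + 0*31)) - 22853 = (-80 + (-6205 + 0 + 2263 + 0)) - 22853 = (-80 - 3942) - 22853 = -4022 - 22853 = -26875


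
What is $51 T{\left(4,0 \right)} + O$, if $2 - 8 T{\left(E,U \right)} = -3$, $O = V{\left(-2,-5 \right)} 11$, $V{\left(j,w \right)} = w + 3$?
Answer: $\frac{79}{8} \approx 9.875$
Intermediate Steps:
$V{\left(j,w \right)} = 3 + w$
$O = -22$ ($O = \left(3 - 5\right) 11 = \left(-2\right) 11 = -22$)
$T{\left(E,U \right)} = \frac{5}{8}$ ($T{\left(E,U \right)} = \frac{1}{4} - - \frac{3}{8} = \frac{1}{4} + \frac{3}{8} = \frac{5}{8}$)
$51 T{\left(4,0 \right)} + O = 51 \cdot \frac{5}{8} - 22 = \frac{255}{8} - 22 = \frac{79}{8}$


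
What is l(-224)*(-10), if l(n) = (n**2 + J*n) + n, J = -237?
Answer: -1030400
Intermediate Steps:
l(n) = n**2 - 236*n (l(n) = (n**2 - 237*n) + n = n**2 - 236*n)
l(-224)*(-10) = -224*(-236 - 224)*(-10) = -224*(-460)*(-10) = 103040*(-10) = -1030400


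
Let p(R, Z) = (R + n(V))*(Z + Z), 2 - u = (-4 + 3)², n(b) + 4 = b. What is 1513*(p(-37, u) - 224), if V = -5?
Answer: -478108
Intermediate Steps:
n(b) = -4 + b
u = 1 (u = 2 - (-4 + 3)² = 2 - 1*(-1)² = 2 - 1*1 = 2 - 1 = 1)
p(R, Z) = 2*Z*(-9 + R) (p(R, Z) = (R + (-4 - 5))*(Z + Z) = (R - 9)*(2*Z) = (-9 + R)*(2*Z) = 2*Z*(-9 + R))
1513*(p(-37, u) - 224) = 1513*(2*1*(-9 - 37) - 224) = 1513*(2*1*(-46) - 224) = 1513*(-92 - 224) = 1513*(-316) = -478108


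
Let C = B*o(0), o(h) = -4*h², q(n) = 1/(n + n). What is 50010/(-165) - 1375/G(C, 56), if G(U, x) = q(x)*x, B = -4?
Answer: -33584/11 ≈ -3053.1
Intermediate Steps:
q(n) = 1/(2*n)
C = 0 (C = -(-16)*0² = -(-16)*0 = -4*0 = 0)
G(U, x) = ½ (G(U, x) = (1/(2*x))*x = ½)
50010/(-165) - 1375/G(C, 56) = 50010/(-165) - 1375/½ = 50010*(-1/165) - 1375*2 = -3334/11 - 2750 = -33584/11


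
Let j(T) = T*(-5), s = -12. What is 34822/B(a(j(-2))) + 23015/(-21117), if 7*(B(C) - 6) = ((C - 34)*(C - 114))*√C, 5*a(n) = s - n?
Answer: -162946379842130/166727290972689 - 57720947200*I*√110/23686218351 ≈ -0.97732 - 25.558*I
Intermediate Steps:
j(T) = -5*T
a(n) = -12/5 - n/5 (a(n) = (-12 - n)/5 = -12/5 - n/5)
B(C) = 6 + √C*(-114 + C)*(-34 + C)/7 (B(C) = 6 + (((C - 34)*(C - 114))*√C)/7 = 6 + (((-34 + C)*(-114 + C))*√C)/7 = 6 + (((-114 + C)*(-34 + C))*√C)/7 = 6 + (√C*(-114 + C)*(-34 + C))/7 = 6 + √C*(-114 + C)*(-34 + C)/7)
34822/B(a(j(-2))) + 23015/(-21117) = 34822/(6 - 148*(-12/5 - (-1)*(-2))^(3/2)/7 + (-12/5 - (-1)*(-2))^(5/2)/7 + 3876*√(-12/5 - (-1)*(-2))/7) + 23015/(-21117) = 34822/(6 - 148*(-12/5 - ⅕*10)^(3/2)/7 + (-12/5 - ⅕*10)^(5/2)/7 + 3876*√(-12/5 - ⅕*10)/7) + 23015*(-1/21117) = 34822/(6 - 148*(-12/5 - 2)^(3/2)/7 + (-12/5 - 2)^(5/2)/7 + 3876*√(-12/5 - 2)/7) - 23015/21117 = 34822/(6 - (-3256)*I*√110/175 + (-22/5)^(5/2)/7 + 3876*√(-22/5)/7) - 23015/21117 = 34822/(6 - (-3256)*I*√110/175 + (484*I*√110/125)/7 + 3876*(I*√110/5)/7) - 23015/21117 = 34822/(6 + 3256*I*√110/175 + 484*I*√110/875 + 3876*I*√110/35) - 23015/21117 = 34822/(6 + 113664*I*√110/875) - 23015/21117 = -23015/21117 + 34822/(6 + 113664*I*√110/875)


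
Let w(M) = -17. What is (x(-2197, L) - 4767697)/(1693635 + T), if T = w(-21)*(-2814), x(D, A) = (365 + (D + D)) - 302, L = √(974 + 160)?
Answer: -1590676/580491 ≈ -2.7402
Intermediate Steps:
L = 9*√14 (L = √1134 = 9*√14 ≈ 33.675)
x(D, A) = 63 + 2*D (x(D, A) = (365 + 2*D) - 302 = 63 + 2*D)
T = 47838 (T = -17*(-2814) = 47838)
(x(-2197, L) - 4767697)/(1693635 + T) = ((63 + 2*(-2197)) - 4767697)/(1693635 + 47838) = ((63 - 4394) - 4767697)/1741473 = (-4331 - 4767697)*(1/1741473) = -4772028*1/1741473 = -1590676/580491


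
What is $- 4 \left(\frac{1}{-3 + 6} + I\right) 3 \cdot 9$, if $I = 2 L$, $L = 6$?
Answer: $-1332$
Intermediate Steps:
$I = 12$ ($I = 2 \cdot 6 = 12$)
$- 4 \left(\frac{1}{-3 + 6} + I\right) 3 \cdot 9 = - 4 \left(\frac{1}{-3 + 6} + 12\right) 3 \cdot 9 = - 4 \left(\frac{1}{3} + 12\right) 3 \cdot 9 = - 4 \cdot \frac{37}{3} \cdot 3 \cdot 9 = \left(-4\right) 37 \cdot 9 = \left(-148\right) 9 = -1332$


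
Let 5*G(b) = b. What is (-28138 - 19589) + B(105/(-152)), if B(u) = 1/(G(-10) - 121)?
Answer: -5870422/123 ≈ -47727.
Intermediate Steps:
G(b) = b/5
B(u) = -1/123 (B(u) = 1/((1/5)*(-10) - 121) = 1/(-2 - 121) = 1/(-123) = -1/123)
(-28138 - 19589) + B(105/(-152)) = (-28138 - 19589) - 1/123 = -47727 - 1/123 = -5870422/123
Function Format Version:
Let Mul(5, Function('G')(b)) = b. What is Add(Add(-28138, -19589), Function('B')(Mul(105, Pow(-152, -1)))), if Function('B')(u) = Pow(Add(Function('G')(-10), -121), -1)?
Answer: Rational(-5870422, 123) ≈ -47727.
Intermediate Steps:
Function('G')(b) = Mul(Rational(1, 5), b)
Function('B')(u) = Rational(-1, 123) (Function('B')(u) = Pow(Add(Mul(Rational(1, 5), -10), -121), -1) = Pow(Add(-2, -121), -1) = Pow(-123, -1) = Rational(-1, 123))
Add(Add(-28138, -19589), Function('B')(Mul(105, Pow(-152, -1)))) = Add(Add(-28138, -19589), Rational(-1, 123)) = Add(-47727, Rational(-1, 123)) = Rational(-5870422, 123)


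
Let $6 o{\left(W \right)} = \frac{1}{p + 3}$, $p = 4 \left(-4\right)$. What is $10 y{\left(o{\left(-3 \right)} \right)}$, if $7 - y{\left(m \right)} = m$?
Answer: $\frac{2735}{39} \approx 70.128$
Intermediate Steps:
$p = -16$
$o{\left(W \right)} = - \frac{1}{78}$ ($o{\left(W \right)} = \frac{1}{6 \left(-16 + 3\right)} = \frac{1}{6 \left(-13\right)} = \frac{1}{6} \left(- \frac{1}{13}\right) = - \frac{1}{78}$)
$y{\left(m \right)} = 7 - m$
$10 y{\left(o{\left(-3 \right)} \right)} = 10 \left(7 - - \frac{1}{78}\right) = 10 \left(7 + \frac{1}{78}\right) = 10 \cdot \frac{547}{78} = \frac{2735}{39}$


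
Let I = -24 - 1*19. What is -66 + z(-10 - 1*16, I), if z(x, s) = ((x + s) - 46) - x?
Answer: -155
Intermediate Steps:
I = -43 (I = -24 - 19 = -43)
z(x, s) = -46 + s (z(x, s) = ((s + x) - 46) - x = (-46 + s + x) - x = -46 + s)
-66 + z(-10 - 1*16, I) = -66 + (-46 - 43) = -66 - 89 = -155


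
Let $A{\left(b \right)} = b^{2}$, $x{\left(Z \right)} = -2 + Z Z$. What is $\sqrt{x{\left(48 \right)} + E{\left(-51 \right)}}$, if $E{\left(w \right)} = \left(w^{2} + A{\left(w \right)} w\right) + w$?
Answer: $i \sqrt{127799} \approx 357.49 i$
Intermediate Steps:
$x{\left(Z \right)} = -2 + Z^{2}$
$E{\left(w \right)} = w + w^{2} + w^{3}$ ($E{\left(w \right)} = \left(w^{2} + w^{2} w\right) + w = \left(w^{2} + w^{3}\right) + w = w + w^{2} + w^{3}$)
$\sqrt{x{\left(48 \right)} + E{\left(-51 \right)}} = \sqrt{\left(-2 + 48^{2}\right) - 51 \left(1 - 51 + \left(-51\right)^{2}\right)} = \sqrt{\left(-2 + 2304\right) - 51 \left(1 - 51 + 2601\right)} = \sqrt{2302 - 130101} = \sqrt{-127799} = i \sqrt{127799}$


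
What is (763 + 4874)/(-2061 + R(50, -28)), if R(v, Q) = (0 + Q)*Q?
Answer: -5637/1277 ≈ -4.4143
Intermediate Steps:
R(v, Q) = Q**2 (R(v, Q) = Q*Q = Q**2)
(763 + 4874)/(-2061 + R(50, -28)) = (763 + 4874)/(-2061 + (-28)**2) = 5637/(-2061 + 784) = 5637/(-1277) = 5637*(-1/1277) = -5637/1277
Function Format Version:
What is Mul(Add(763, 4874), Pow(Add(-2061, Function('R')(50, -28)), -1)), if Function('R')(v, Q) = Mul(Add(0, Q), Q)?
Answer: Rational(-5637, 1277) ≈ -4.4143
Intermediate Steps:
Function('R')(v, Q) = Pow(Q, 2) (Function('R')(v, Q) = Mul(Q, Q) = Pow(Q, 2))
Mul(Add(763, 4874), Pow(Add(-2061, Function('R')(50, -28)), -1)) = Mul(Add(763, 4874), Pow(Add(-2061, Pow(-28, 2)), -1)) = Mul(5637, Pow(Add(-2061, 784), -1)) = Mul(5637, Pow(-1277, -1)) = Mul(5637, Rational(-1, 1277)) = Rational(-5637, 1277)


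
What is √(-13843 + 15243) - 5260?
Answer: -5260 + 10*√14 ≈ -5222.6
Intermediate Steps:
√(-13843 + 15243) - 5260 = √1400 - 5260 = 10*√14 - 5260 = -5260 + 10*√14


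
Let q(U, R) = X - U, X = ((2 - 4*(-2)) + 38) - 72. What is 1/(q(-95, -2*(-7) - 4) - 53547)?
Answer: -1/53476 ≈ -1.8700e-5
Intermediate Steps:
X = -24 (X = ((2 + 8) + 38) - 72 = (10 + 38) - 72 = 48 - 72 = -24)
q(U, R) = -24 - U
1/(q(-95, -2*(-7) - 4) - 53547) = 1/((-24 - 1*(-95)) - 53547) = 1/((-24 + 95) - 53547) = 1/(71 - 53547) = 1/(-53476) = -1/53476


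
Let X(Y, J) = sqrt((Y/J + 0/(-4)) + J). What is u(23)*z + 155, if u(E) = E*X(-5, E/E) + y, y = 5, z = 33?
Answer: 320 + 1518*I ≈ 320.0 + 1518.0*I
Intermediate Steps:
X(Y, J) = sqrt(J + Y/J) (X(Y, J) = sqrt((Y/J + 0*(-1/4)) + J) = sqrt((Y/J + 0) + J) = sqrt(Y/J + J) = sqrt(J + Y/J))
u(E) = 5 + 2*I*E (u(E) = E*sqrt(E/E - 5/(E/E)) + 5 = E*sqrt(1 - 5/1) + 5 = E*sqrt(1 - 5*1) + 5 = E*sqrt(1 - 5) + 5 = E*sqrt(-4) + 5 = E*(2*I) + 5 = 2*I*E + 5 = 5 + 2*I*E)
u(23)*z + 155 = (5 + 2*I*23)*33 + 155 = (5 + 46*I)*33 + 155 = (165 + 1518*I) + 155 = 320 + 1518*I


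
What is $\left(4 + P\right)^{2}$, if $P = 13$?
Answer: $289$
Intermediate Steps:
$\left(4 + P\right)^{2} = \left(4 + 13\right)^{2} = 17^{2} = 289$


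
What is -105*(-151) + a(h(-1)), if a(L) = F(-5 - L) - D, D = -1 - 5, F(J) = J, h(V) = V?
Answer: 15857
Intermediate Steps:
D = -6
a(L) = 1 - L (a(L) = (-5 - L) - 1*(-6) = (-5 - L) + 6 = 1 - L)
-105*(-151) + a(h(-1)) = -105*(-151) + (1 - 1*(-1)) = 15855 + (1 + 1) = 15855 + 2 = 15857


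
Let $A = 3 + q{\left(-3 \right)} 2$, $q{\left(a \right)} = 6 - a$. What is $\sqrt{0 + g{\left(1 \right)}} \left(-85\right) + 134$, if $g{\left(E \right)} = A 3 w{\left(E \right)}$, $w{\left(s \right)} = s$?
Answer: $134 - 255 \sqrt{7} \approx -540.67$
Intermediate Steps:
$A = 21$ ($A = 3 + \left(6 - -3\right) 2 = 3 + \left(6 + 3\right) 2 = 3 + 9 \cdot 2 = 3 + 18 = 21$)
$g{\left(E \right)} = 63 E$ ($g{\left(E \right)} = 21 \cdot 3 E = 63 E$)
$\sqrt{0 + g{\left(1 \right)}} \left(-85\right) + 134 = \sqrt{0 + 63 \cdot 1} \left(-85\right) + 134 = \sqrt{0 + 63} \left(-85\right) + 134 = \sqrt{63} \left(-85\right) + 134 = 3 \sqrt{7} \left(-85\right) + 134 = - 255 \sqrt{7} + 134 = 134 - 255 \sqrt{7}$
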